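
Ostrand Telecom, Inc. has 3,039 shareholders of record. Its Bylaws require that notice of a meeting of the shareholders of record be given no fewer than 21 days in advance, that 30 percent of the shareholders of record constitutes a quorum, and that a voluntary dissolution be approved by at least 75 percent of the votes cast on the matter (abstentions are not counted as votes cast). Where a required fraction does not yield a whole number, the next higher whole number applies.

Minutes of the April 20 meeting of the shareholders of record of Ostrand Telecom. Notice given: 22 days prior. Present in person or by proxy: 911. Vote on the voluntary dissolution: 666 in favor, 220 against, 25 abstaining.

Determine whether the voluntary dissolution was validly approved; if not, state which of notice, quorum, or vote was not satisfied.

Notice: 22 days given; 21 required. Satisfied.
Quorum: 30% of 3,039 = 911.70, rounded up to 912; 911 present. Not satisfied.
Vote: requires three-fourths of the votes cast (911 − 25 abstaining = 886); 3/4 of 886 = 664.50, rounded up to 665, so 665 needed; 666 in favor. Satisfied.

Invalid — quorum requirement not satisfied.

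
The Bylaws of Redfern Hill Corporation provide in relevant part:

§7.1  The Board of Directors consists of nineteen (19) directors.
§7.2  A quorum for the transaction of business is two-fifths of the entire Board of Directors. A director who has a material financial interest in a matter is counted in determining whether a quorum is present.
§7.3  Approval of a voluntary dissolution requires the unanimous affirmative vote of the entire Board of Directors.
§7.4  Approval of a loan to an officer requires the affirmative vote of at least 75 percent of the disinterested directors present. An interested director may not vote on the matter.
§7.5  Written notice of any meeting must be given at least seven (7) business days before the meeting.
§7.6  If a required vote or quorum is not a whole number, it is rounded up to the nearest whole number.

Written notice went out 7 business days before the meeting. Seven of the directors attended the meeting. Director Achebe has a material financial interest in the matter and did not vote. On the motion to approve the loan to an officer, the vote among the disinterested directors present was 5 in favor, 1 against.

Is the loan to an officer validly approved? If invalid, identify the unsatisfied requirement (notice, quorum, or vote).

Invalid — quorum requirement not satisfied.

Notice: 7 business days given; 7 required (7 ≥ 7). Satisfied.
Quorum: 7 present (interested directors count toward quorum); quorum is 8. Not satisfied.
Vote: the loan to an officer requires three-fourths of the disinterested directors present (7 − 1 = 6). 3/4 of 6 = 4.50, rounded up to 5, so 5 affirmative votes are needed; 5 voted in favor. Satisfied. (Moot — without a quorum no business can be validly transacted.)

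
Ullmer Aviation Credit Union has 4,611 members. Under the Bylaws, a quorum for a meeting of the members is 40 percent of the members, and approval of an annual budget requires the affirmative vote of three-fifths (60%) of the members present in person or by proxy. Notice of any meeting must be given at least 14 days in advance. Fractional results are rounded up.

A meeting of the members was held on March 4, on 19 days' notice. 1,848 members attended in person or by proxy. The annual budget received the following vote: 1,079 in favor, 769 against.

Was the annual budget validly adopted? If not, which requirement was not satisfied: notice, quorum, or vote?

Invalid — vote requirement not satisfied.

Notice: 19 days given; 14 required. Satisfied.
Quorum: 40% of 4,611 = 1,844.40, rounded up to 1,845; 1,848 present. Satisfied.
Vote: requires three-fifths of those present (1,848); 3/5 of 1848 = 1108.80, rounded up to 1109, so 1,109 needed; 1,079 in favor. Not satisfied.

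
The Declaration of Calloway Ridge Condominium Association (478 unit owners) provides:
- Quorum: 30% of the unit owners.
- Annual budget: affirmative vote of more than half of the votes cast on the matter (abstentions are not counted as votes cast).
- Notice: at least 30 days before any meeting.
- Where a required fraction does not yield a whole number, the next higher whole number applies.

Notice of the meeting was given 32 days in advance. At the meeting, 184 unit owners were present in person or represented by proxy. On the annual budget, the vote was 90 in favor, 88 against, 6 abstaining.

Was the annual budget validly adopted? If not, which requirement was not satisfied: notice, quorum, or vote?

Valid — all requirements satisfied.

Notice: 32 days given; 30 required. Satisfied.
Quorum: 30% of 478 = 143.40, rounded up to 144; 184 present. Satisfied.
Vote: requires a majority of the votes cast (184 − 6 abstaining = 178); a majority of 178 is 90, so 90 needed; 90 in favor. Satisfied.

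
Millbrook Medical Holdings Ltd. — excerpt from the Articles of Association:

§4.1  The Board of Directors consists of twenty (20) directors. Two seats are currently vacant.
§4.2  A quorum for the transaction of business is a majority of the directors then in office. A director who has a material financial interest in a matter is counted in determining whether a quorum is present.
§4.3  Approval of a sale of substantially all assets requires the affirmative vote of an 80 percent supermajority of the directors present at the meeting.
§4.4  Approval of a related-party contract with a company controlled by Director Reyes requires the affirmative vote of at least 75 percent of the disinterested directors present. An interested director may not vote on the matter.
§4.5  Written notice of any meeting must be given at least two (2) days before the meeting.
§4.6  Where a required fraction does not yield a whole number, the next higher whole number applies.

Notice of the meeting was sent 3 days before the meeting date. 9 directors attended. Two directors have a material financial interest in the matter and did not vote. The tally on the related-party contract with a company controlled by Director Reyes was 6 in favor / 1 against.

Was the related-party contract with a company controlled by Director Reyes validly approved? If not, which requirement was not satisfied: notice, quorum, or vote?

Notice: 3 days given; 2 required (3 ≥ 2). Satisfied.
Quorum: 9 present (interested directors count toward quorum); quorum is 10. Not satisfied.
Vote: the related-party contract with a company controlled by Director Reyes requires three-fourths of the disinterested directors present (9 − 2 = 7). 3/4 of 7 = 5.25, rounded up to 6, so 6 affirmative votes are needed; 6 voted in favor. Satisfied. (Moot — without a quorum no business can be validly transacted.)

Invalid — quorum requirement not satisfied.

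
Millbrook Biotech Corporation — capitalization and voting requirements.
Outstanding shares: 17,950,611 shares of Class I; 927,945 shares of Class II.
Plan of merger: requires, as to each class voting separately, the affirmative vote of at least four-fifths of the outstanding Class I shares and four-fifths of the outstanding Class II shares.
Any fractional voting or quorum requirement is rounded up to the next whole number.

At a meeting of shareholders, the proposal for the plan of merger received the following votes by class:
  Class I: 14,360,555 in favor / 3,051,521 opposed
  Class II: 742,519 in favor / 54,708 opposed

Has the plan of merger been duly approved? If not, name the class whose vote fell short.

Approved — every class gave the required vote.

Class I: 4/5 of 17950611 = 14360488.80, rounded up to 14360489; 14,360,489 required, 14,360,555 in favor — approved.
Class II: 4/5 of 927945 = 742356; 742,356 required, 742,519 in favor — approved.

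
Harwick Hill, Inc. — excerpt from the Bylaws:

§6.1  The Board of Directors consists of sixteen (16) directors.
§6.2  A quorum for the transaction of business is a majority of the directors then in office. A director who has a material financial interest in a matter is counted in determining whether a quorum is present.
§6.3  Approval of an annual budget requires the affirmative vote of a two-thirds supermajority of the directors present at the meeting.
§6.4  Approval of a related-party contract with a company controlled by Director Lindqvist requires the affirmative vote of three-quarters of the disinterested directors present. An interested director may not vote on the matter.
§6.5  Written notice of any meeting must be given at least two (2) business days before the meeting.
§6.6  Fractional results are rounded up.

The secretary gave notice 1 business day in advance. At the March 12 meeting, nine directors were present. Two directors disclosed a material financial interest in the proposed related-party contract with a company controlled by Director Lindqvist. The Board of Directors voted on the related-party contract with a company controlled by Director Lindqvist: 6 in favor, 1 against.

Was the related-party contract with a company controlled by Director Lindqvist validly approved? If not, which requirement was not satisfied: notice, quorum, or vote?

Invalid — notice requirement not satisfied.

Notice: 1 business day given; 2 required (1 < 2). Not satisfied.
Quorum: 9 present (interested directors count toward quorum); quorum is 9. Satisfied.
Vote: the related-party contract with a company controlled by Director Lindqvist requires three-fourths of the disinterested directors present (9 − 2 = 7). 3/4 of 7 = 5.25, rounded up to 6, so 6 affirmative votes are needed; 6 voted in favor. Satisfied.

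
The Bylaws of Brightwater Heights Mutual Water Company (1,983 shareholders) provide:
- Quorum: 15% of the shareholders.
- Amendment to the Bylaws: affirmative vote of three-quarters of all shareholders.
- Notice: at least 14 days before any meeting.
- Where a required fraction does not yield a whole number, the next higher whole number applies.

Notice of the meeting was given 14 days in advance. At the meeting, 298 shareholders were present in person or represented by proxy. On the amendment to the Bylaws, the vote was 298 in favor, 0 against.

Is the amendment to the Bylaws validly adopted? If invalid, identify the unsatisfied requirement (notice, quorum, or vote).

Notice: 14 days given; 14 required. Satisfied.
Quorum: 15% of 1,983 = 297.45, rounded up to 298; 298 present. Satisfied.
Vote: requires three-fourths of all shareholders (1,983); 3/4 of 1983 = 1487.25, rounded up to 1488, so 1,488 needed; 298 in favor. Not satisfied.

Invalid — vote requirement not satisfied.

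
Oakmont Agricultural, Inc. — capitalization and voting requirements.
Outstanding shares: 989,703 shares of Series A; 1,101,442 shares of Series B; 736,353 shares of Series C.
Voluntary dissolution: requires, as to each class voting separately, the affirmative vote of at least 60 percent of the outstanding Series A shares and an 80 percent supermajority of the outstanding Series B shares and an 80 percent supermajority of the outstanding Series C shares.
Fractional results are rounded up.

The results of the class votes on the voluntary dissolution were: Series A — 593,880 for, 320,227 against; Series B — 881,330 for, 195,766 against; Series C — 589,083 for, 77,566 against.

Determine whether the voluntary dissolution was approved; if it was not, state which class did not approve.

Approved — every class gave the required vote.

Series A: 3/5 of 989703 = 593821.80, rounded up to 593822; 593,822 required, 593,880 in favor — approved.
Series B: 4/5 of 1101442 = 881153.60, rounded up to 881154; 881,154 required, 881,330 in favor — approved.
Series C: 4/5 of 736353 = 589082.40, rounded up to 589083; 589,083 required, 589,083 in favor — approved.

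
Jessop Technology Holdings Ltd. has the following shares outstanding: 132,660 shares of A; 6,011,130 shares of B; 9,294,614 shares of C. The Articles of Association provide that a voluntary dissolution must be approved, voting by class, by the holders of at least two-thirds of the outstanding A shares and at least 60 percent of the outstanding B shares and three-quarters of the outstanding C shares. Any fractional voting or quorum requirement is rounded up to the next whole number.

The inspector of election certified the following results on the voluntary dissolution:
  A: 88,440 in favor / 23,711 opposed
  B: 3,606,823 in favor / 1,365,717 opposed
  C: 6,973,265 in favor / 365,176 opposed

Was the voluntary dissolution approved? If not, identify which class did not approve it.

Approved — every class gave the required vote.

A: 2/3 of 132660 = 88440; 88,440 required, 88,440 in favor — approved.
B: 3/5 of 6011130 = 3606678; 3,606,678 required, 3,606,823 in favor — approved.
C: 3/4 of 9294614 = 6970960.50, rounded up to 6970961; 6,970,961 required, 6,973,265 in favor — approved.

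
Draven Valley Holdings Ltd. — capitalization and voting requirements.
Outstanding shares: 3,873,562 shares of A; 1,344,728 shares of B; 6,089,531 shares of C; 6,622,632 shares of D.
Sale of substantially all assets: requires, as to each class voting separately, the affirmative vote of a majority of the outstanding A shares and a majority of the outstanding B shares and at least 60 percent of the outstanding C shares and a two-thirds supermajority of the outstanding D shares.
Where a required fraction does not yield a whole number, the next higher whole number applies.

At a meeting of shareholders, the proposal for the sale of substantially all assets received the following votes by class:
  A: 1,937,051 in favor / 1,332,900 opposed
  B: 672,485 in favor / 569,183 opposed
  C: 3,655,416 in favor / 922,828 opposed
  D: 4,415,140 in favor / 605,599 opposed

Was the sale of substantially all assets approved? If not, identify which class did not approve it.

Approved — every class gave the required vote.

A: a majority of 3873562 is 1936782; 1,936,782 required, 1,937,051 in favor — approved.
B: a majority of 1344728 is 672365; 672,365 required, 672,485 in favor — approved.
C: 3/5 of 6089531 = 3653718.60, rounded up to 3653719; 3,653,719 required, 3,655,416 in favor — approved.
D: 2/3 of 6622632 = 4415088; 4,415,088 required, 4,415,140 in favor — approved.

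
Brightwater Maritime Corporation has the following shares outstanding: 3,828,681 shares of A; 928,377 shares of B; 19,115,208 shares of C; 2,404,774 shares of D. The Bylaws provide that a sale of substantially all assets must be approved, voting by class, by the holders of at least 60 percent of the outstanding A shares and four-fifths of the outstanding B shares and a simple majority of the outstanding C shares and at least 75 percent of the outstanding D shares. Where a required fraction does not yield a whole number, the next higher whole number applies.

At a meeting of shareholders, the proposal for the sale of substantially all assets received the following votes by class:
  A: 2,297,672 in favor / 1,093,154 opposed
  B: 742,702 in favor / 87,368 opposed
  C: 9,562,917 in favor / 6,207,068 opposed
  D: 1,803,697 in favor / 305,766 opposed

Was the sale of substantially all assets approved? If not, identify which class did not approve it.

A: 3/5 of 3828681 = 2297208.60, rounded up to 2297209; 2,297,209 required, 2,297,672 in favor — approved.
B: 4/5 of 928377 = 742701.60, rounded up to 742702; 742,702 required, 742,702 in favor — approved.
C: a majority of 19115208 is 9557605; 9,557,605 required, 9,562,917 in favor — approved.
D: 3/4 of 2404774 = 1803580.50, rounded up to 1803581; 1,803,581 required, 1,803,697 in favor — approved.

Approved — every class gave the required vote.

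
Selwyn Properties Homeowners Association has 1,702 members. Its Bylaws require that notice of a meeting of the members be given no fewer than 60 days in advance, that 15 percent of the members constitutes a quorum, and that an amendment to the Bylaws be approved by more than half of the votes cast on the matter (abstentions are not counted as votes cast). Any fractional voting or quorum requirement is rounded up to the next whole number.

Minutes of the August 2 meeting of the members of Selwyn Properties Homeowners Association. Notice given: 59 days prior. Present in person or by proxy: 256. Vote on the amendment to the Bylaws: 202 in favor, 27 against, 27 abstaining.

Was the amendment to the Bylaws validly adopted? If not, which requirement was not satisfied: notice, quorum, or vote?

Invalid — notice requirement not satisfied.

Notice: 59 days given; 60 required. Not satisfied.
Quorum: 15% of 1,702 = 255.30, rounded up to 256; 256 present. Satisfied.
Vote: requires a majority of the votes cast (256 − 27 abstaining = 229); a majority of 229 is 115, so 115 needed; 202 in favor. Satisfied.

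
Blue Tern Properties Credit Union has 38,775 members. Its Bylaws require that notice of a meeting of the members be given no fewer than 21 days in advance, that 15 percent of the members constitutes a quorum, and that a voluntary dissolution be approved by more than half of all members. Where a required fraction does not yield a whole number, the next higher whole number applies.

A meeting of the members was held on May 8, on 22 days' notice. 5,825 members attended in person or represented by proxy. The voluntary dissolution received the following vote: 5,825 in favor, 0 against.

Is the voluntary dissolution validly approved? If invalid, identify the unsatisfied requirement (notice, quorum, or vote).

Notice: 22 days given; 21 required. Satisfied.
Quorum: 15% of 38,775 = 5,816.25, rounded up to 5,817; 5,825 present. Satisfied.
Vote: requires a majority of all members (38,775); a majority of 38775 is 19388, so 19,388 needed; 5,825 in favor. Not satisfied.

Invalid — vote requirement not satisfied.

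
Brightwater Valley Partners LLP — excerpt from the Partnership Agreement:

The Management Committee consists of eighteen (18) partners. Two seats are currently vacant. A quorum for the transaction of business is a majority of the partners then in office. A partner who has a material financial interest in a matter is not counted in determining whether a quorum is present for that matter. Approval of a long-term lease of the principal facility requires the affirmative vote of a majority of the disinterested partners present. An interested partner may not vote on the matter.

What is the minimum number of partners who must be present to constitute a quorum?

9

A majority of 16 is 9.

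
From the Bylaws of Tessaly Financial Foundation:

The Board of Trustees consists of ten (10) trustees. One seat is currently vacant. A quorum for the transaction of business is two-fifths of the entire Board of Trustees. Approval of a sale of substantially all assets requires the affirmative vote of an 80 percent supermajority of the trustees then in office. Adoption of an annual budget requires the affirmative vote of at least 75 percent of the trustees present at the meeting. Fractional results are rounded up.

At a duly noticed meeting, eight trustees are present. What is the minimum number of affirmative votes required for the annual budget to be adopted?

The annual budget requires three-fourths of the trustees present (8).
3/4 of 8 = 6.

6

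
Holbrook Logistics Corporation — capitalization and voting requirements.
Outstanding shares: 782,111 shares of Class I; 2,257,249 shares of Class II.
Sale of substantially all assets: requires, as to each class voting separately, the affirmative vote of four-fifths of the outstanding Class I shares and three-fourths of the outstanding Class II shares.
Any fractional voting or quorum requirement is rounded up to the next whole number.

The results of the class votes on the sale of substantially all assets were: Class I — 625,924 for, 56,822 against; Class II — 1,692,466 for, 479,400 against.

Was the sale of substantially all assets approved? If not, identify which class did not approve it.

Not approved — the Class II shares did not give the required vote.

Class I: 4/5 of 782111 = 625688.80, rounded up to 625689; 625,689 required, 625,924 in favor — approved.
Class II: 3/4 of 2257249 = 1692936.75, rounded up to 1692937; 1,692,937 required, 1,692,466 in favor — not approved.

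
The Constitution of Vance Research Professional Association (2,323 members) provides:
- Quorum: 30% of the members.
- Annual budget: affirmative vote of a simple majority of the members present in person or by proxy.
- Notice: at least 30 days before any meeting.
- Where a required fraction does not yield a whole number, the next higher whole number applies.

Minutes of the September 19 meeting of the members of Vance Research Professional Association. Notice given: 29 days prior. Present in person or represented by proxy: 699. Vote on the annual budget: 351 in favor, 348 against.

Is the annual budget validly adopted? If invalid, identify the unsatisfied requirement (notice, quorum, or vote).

Notice: 29 days given; 30 required. Not satisfied.
Quorum: 30% of 2,323 = 696.90, rounded up to 697; 699 present. Satisfied.
Vote: requires a majority of those present (699); a majority of 699 is 350, so 350 needed; 351 in favor. Satisfied.

Invalid — notice requirement not satisfied.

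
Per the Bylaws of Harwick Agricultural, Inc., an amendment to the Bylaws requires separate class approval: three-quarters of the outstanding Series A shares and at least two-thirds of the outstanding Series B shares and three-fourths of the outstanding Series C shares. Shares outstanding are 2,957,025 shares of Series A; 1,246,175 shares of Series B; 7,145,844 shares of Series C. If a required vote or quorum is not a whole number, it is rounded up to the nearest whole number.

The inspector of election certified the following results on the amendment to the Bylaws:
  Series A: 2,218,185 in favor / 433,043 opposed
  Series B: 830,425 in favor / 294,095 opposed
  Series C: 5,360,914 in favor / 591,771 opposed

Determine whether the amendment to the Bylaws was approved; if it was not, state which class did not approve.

Series A: 3/4 of 2957025 = 2217768.75, rounded up to 2217769; 2,217,769 required, 2,218,185 in favor — approved.
Series B: 2/3 of 1246175 = 830783.33, rounded up to 830784; 830,784 required, 830,425 in favor — not approved.
Series C: 3/4 of 7145844 = 5359383; 5,359,383 required, 5,360,914 in favor — approved.

Not approved — the Series B shares did not give the required vote.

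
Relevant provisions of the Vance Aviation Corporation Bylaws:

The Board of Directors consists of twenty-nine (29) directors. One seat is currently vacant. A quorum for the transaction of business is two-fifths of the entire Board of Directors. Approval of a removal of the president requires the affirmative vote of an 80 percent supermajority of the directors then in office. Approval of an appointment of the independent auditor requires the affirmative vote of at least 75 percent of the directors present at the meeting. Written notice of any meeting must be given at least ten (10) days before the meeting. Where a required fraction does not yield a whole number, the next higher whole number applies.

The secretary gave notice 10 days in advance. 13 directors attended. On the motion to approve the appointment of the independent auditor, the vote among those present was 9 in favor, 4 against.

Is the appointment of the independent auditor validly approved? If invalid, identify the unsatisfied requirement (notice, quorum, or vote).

Invalid — vote requirement not satisfied.

Notice: 10 days given; 10 required (10 ≥ 10). Satisfied.
Quorum: 13 present; quorum is 12. Satisfied.
Vote: the appointment of the independent auditor requires three-fourths of the directors present (13). 3/4 of 13 = 9.75, rounded up to 10, so 10 affirmative votes are needed; 9 voted in favor. Not satisfied.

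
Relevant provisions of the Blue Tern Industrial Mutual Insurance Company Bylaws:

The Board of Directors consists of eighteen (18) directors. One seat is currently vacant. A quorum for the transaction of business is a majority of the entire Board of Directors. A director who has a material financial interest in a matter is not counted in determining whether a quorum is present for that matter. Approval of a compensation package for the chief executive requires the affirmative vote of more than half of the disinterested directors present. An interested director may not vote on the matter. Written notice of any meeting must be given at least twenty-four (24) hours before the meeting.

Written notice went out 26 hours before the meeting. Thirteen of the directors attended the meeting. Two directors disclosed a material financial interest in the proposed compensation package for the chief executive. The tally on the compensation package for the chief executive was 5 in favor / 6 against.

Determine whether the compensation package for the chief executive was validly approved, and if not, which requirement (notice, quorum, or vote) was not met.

Invalid — vote requirement not satisfied.

Notice: 26 hours given; 24 required (26 ≥ 24). Satisfied.
Quorum: 13 present, but the 2 interested directors do not count, leaving 11. Quorum is 10. Satisfied.
Vote: the compensation package for the chief executive requires a majority of the disinterested directors present (13 − 2 = 11). A majority of 11 is 6, so 6 affirmative votes are needed; 5 voted in favor. Not satisfied.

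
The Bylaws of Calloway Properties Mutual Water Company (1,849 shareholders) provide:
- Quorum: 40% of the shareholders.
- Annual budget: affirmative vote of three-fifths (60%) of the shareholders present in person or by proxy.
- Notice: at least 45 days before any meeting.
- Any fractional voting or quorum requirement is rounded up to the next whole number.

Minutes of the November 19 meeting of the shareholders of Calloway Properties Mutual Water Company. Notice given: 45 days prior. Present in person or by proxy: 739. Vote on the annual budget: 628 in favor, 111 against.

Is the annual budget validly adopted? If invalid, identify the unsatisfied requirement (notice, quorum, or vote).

Invalid — quorum requirement not satisfied.

Notice: 45 days given; 45 required. Satisfied.
Quorum: 40% of 1,849 = 739.60, rounded up to 740; 739 present. Not satisfied.
Vote: requires three-fifths of those present (739); 3/5 of 739 = 443.40, rounded up to 444, so 444 needed; 628 in favor. Satisfied.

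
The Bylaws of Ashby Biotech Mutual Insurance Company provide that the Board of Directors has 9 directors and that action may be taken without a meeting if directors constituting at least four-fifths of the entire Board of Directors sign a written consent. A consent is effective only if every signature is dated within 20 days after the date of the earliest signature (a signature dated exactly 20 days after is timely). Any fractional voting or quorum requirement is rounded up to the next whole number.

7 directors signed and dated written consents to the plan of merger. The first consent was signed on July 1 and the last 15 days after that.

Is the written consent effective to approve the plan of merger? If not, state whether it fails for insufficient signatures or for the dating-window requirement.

Not effective — insufficient signatures.

Signatures required: at least four-fifths of 9 — 4/5 of 9 = 7.20, rounded up to 8, so 8 needed; 7 signed. Insufficient.
Dating window: the latest signature is 15 days after the earliest; the limit is 20 days. Within the window.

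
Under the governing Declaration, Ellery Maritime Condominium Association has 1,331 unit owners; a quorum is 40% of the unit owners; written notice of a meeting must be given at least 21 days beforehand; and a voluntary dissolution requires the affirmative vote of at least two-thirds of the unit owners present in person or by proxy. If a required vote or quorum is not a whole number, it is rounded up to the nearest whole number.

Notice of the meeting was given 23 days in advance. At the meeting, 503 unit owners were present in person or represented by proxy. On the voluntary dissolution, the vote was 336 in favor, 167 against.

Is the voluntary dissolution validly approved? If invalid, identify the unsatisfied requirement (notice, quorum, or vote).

Invalid — quorum requirement not satisfied.

Notice: 23 days given; 21 required. Satisfied.
Quorum: 40% of 1,331 = 532.40, rounded up to 533; 503 present. Not satisfied.
Vote: requires two-thirds of those present (503); 2/3 of 503 = 335.33, rounded up to 336, so 336 needed; 336 in favor. Satisfied.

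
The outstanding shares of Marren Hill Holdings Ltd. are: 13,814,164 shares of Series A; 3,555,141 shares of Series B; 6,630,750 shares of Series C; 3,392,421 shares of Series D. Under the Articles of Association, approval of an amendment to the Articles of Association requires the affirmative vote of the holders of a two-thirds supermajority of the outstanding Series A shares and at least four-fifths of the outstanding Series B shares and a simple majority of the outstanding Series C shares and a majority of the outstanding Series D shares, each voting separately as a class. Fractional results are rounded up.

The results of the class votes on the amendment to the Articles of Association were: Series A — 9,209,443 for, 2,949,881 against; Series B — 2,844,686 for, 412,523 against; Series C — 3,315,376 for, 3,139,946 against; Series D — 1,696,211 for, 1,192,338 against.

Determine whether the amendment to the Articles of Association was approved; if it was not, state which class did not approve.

Approved — every class gave the required vote.

Series A: 2/3 of 13814164 = 9209442.67, rounded up to 9209443; 9,209,443 required, 9,209,443 in favor — approved.
Series B: 4/5 of 3555141 = 2844112.80, rounded up to 2844113; 2,844,113 required, 2,844,686 in favor — approved.
Series C: a majority of 6630750 is 3315376; 3,315,376 required, 3,315,376 in favor — approved.
Series D: a majority of 3392421 is 1696211; 1,696,211 required, 1,696,211 in favor — approved.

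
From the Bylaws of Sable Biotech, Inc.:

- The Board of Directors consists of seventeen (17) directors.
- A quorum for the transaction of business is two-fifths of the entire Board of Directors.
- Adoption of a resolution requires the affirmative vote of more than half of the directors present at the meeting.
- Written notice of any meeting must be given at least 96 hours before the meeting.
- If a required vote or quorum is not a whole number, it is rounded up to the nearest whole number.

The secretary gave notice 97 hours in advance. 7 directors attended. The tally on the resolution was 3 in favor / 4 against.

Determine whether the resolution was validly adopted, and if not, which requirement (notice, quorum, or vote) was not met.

Notice: 97 hours given; 96 required (97 ≥ 96). Satisfied.
Quorum: 7 present; quorum is 7. Satisfied.
Vote: the resolution requires a majority of the directors present (7). A majority of 7 is 4, so 4 affirmative votes are needed; 3 voted in favor. Not satisfied.

Invalid — vote requirement not satisfied.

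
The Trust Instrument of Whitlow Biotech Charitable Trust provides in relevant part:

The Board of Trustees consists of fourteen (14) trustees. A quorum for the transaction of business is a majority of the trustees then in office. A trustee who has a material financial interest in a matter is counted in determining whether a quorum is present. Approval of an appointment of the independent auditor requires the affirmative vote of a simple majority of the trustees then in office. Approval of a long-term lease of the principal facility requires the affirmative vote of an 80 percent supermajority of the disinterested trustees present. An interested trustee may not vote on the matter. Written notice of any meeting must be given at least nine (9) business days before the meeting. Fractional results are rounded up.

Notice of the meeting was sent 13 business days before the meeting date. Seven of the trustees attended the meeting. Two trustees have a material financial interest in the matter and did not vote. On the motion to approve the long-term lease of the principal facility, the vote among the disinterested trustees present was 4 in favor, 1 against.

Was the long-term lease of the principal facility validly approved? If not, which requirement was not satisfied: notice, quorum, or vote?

Invalid — quorum requirement not satisfied.

Notice: 13 business days given; 9 required (13 ≥ 9). Satisfied.
Quorum: 7 present (interested trustees count toward quorum); quorum is 8. Not satisfied.
Vote: the long-term lease of the principal facility requires four-fifths of the disinterested trustees present (7 − 2 = 5). 4/5 of 5 = 4, so 4 affirmative votes are needed; 4 voted in favor. Satisfied. (Moot — without a quorum no business can be validly transacted.)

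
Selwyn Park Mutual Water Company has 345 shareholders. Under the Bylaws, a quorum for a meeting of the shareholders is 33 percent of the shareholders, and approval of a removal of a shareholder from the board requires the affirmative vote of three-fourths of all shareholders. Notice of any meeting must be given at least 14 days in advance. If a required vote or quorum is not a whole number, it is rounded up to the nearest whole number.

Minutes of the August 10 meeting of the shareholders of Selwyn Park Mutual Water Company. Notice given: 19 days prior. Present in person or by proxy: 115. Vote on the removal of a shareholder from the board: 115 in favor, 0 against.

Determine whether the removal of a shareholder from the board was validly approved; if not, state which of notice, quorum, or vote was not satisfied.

Invalid — vote requirement not satisfied.

Notice: 19 days given; 14 required. Satisfied.
Quorum: 33% of 345 = 113.85, rounded up to 114; 115 present. Satisfied.
Vote: requires three-fourths of all shareholders (345); 3/4 of 345 = 258.75, rounded up to 259, so 259 needed; 115 in favor. Not satisfied.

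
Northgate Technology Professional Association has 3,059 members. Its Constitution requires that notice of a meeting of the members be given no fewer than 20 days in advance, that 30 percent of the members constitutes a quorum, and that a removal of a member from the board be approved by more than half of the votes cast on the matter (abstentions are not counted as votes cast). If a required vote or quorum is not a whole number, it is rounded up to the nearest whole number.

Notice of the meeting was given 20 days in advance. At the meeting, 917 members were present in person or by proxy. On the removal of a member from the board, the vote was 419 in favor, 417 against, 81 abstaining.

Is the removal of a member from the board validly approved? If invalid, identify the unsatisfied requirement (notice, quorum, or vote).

Notice: 20 days given; 20 required. Satisfied.
Quorum: 30% of 3,059 = 917.70, rounded up to 918; 917 present. Not satisfied.
Vote: requires a majority of the votes cast (917 − 81 abstaining = 836); a majority of 836 is 419, so 419 needed; 419 in favor. Satisfied.

Invalid — quorum requirement not satisfied.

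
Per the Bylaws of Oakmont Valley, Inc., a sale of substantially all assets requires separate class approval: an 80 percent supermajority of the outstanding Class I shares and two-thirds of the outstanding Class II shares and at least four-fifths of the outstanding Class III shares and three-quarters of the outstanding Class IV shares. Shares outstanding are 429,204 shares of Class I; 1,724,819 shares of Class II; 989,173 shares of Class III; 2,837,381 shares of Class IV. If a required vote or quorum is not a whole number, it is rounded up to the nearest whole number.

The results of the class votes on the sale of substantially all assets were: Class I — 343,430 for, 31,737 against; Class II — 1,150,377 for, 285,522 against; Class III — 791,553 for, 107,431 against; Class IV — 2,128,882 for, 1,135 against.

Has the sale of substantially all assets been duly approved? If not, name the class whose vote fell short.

Approved — every class gave the required vote.

Class I: 4/5 of 429204 = 343363.20, rounded up to 343364; 343,364 required, 343,430 in favor — approved.
Class II: 2/3 of 1724819 = 1149879.33, rounded up to 1149880; 1,149,880 required, 1,150,377 in favor — approved.
Class III: 4/5 of 989173 = 791338.40, rounded up to 791339; 791,339 required, 791,553 in favor — approved.
Class IV: 3/4 of 2837381 = 2128035.75, rounded up to 2128036; 2,128,036 required, 2,128,882 in favor — approved.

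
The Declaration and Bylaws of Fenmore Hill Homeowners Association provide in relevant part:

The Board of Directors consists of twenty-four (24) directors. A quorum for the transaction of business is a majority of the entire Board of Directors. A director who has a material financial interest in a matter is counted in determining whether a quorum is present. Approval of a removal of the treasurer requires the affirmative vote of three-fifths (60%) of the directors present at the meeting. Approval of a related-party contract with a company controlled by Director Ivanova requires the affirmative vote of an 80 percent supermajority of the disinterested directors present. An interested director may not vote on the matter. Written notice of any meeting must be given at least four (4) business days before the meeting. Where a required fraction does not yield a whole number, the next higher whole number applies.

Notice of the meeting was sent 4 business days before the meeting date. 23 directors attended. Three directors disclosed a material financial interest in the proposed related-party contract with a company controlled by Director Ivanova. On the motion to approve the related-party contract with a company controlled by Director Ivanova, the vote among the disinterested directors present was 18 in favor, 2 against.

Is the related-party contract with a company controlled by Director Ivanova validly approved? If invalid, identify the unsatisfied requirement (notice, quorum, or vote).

Valid — all requirements satisfied.

Notice: 4 business days given; 4 required (4 ≥ 4). Satisfied.
Quorum: 23 present (interested directors count toward quorum); quorum is 13. Satisfied.
Vote: the related-party contract with a company controlled by Director Ivanova requires four-fifths of the disinterested directors present (23 − 3 = 20). 4/5 of 20 = 16, so 16 affirmative votes are needed; 18 voted in favor. Satisfied.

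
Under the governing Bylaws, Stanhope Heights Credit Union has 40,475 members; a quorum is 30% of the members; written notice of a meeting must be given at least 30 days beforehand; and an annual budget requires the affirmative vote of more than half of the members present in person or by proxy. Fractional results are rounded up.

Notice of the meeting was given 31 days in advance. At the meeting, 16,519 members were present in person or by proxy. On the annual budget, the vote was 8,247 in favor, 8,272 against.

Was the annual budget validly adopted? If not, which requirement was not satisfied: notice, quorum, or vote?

Invalid — vote requirement not satisfied.

Notice: 31 days given; 30 required. Satisfied.
Quorum: 30% of 40,475 = 12,142.50, rounded up to 12,143; 16,519 present. Satisfied.
Vote: requires a majority of those present (16,519); a majority of 16519 is 8260, so 8,260 needed; 8,247 in favor. Not satisfied.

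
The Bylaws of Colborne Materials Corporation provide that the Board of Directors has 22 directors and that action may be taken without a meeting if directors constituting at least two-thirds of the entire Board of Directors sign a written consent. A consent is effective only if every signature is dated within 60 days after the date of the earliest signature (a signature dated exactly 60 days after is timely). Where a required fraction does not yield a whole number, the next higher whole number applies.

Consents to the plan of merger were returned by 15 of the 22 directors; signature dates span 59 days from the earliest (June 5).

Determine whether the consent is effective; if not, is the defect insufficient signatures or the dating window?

Effective — both the signature and dating-window requirements are satisfied.

Signatures required: at least two-thirds of 22 — 2/3 of 22 = 14.67, rounded up to 15, so 15 needed; 15 signed. Sufficient.
Dating window: the latest signature is 59 days after the earliest; the limit is 60 days. Within the window.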